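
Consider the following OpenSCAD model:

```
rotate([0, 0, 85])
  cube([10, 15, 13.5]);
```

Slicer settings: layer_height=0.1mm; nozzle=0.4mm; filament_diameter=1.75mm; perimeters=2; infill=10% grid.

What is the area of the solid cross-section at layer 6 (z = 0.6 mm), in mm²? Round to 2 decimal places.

At z = 0.6 mm: the 10×15 cube contributes its full rectangle (area 150.00 mm²); (whole slice rotated 85° about Z — lengths, areas and connectivity unchanged). Overall, the cross-section is a single solid region. Net area = 150.00 mm².

150.00 mm²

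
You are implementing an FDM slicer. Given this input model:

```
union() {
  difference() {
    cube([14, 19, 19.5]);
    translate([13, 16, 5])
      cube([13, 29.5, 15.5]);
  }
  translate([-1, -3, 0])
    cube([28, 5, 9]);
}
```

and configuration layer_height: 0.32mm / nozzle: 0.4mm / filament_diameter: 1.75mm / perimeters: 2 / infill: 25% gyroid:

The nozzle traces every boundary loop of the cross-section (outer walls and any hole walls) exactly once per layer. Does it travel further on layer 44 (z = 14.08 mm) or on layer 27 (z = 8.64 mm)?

layer 27 (z = 8.64 mm)

Layer 44 (z = 14.08): the cube is present — its section is the full 14×19 rectangle (perimeter 66.00 mm); the cube at (13, 16) (footprint 13×29.5) is included at this height (perimeter 85.00 mm); After the difference (first − rest): starting from the 14×19 cube, the 13×29.5 cube at (13, 16) partially overlaps it — only the 3.00 mm² overlap (of its 383.50 mm²) is removed, clipping the outline — boundary = 66.00 mm; the cube at (-1, -3) does not reach this height (z outside [0, 9]); Merging all regions: only the result so far is present, so the union is just that shape — boundary = 66.00 mm. So its perimeter = 66.00 mm. Layer 27 (z = 8.64): the cube (footprint 14×19) is included at this height (perimeter 66.00 mm); the cube at (13, 16) is present — its section is the full 13×29.5 rectangle (perimeter 85.00 mm); Subtracting the remaining from the first: starting from the 14×19 cube, the 13×29.5 cube at (13, 16) partially overlaps it — only the 3.00 mm² overlap (of its 383.50 mm²) is removed, clipping the outline — boundary = 66.00 mm; the cube at (-1, -3) is present — its section is the full 28×5 rectangle (perimeter 66.00 mm); Merging all regions: the regions partially overlap (shared area 28.00 mm²), so the edge portions inside another operand are dropped and the merged outline is re-measured after clipping — boundary = 100.00 mm. So its perimeter = 100.00 mm. Layer 27 is larger (100.00 vs 66.00 mm).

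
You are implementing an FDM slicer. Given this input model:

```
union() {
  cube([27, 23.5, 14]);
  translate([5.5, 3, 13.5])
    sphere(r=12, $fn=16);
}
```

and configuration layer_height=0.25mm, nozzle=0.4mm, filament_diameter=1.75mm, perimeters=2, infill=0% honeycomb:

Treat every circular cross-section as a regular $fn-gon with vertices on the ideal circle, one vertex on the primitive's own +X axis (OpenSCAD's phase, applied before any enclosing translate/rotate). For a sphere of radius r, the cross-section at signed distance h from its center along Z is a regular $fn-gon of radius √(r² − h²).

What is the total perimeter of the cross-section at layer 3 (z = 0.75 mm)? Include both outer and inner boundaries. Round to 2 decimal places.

At z = 0.75 mm: the cube (footprint 27×23.5) is included at this height (perimeter 101.00 mm); the sphere at (5.5, 3) does not reach this height (|z−center|=12.750 > r=12); Merging all regions: only the 27×23.5 cube is present, so the union is just that shape — boundary = 101.00 mm. Overall, the cross-section is a single solid region. Total boundary length (outer) = 101.00 mm.

101.00 mm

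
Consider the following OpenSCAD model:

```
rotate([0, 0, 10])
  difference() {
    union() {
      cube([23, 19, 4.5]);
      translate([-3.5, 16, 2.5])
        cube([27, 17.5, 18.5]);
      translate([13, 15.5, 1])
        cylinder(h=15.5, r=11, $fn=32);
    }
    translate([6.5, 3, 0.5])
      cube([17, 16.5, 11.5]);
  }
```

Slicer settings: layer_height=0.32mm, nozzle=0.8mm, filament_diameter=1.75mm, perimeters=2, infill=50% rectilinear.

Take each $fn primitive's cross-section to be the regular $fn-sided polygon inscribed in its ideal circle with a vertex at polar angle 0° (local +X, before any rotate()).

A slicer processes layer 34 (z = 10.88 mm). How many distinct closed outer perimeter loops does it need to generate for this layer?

At z = 10.88 mm: the cube is not intersected at this z (z outside [0, 4.5]); the cube at (-3.5, 16) (footprint 27×17.5) is included at this height; the cylinder at (13, 15.5): section is a regular 32-gon, circumradius r=11; Combining (union): the regions partially overlap (shared area 177.13 mm²), so overlapping operands fuse into one piece — 1 connected region; the cube at (6.5, 3) is present — its section is the full 17×16.5 rectangle; Taking the first minus the rest: starting from that combined region, the 17×16.5 cube at (6.5, 3) partially overlaps it — only the 228.29 mm² overlap (of its 280.50 mm²) is removed, clipping the outline — 2 connected regions; (whole slice rotated 10° about Z — lengths, areas and connectivity unchanged). The result has 2 disconnected regions.

2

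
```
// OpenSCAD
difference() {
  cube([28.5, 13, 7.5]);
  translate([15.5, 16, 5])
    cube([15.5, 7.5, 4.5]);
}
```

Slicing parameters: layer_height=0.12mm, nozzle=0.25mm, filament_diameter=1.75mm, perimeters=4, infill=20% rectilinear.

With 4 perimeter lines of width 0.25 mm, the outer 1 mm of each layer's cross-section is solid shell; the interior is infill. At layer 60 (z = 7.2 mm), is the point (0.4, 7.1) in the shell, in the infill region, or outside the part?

At z = 7.2 mm: the cube (footprint 28.5×13) is included at this height; the 15.5×7.5 cube at (15.5, 16) contributes its full rectangle; Subtracting the remaining from the first: starting from the 28.5×13 cube, the 15.5×7.5 cube at (15.5, 16) misses the remaining region (no effect) — 1 connected region. Overall, the cross-section is a single solid region. The nearest boundary edge runs (0.00, 0.00)→(0.00, 13.00); distance from the point to it = 0.40 mm. The point is inside the cross-section, 0.40 mm from the nearest boundary — within the 1 mm shell band (4 × 0.25).

shell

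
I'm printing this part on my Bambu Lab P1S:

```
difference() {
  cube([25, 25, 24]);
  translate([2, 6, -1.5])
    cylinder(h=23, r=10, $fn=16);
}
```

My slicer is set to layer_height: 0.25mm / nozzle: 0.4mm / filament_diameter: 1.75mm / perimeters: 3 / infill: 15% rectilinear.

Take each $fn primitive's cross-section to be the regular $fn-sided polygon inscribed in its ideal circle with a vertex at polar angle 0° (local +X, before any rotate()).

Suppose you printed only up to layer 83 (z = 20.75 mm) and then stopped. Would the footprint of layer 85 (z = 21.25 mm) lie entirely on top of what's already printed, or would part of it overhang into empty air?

entirely on top

Compare the two slices. At z = 20.75: the cube is present — its section is the full 25×25 rectangle (area 625.00 mm²); the r=10 cylinder at (2, 6) contributes a regular 16-gon of circumradius 10 (area = (16/2)·10.000²·sin(360°/16) = 306.15 mm²); Taking the first minus the rest: starting from the 25×25 cube (625.00 mm²), the r=10 cylinder at (2, 6) partially overlaps it — only the 163.45 mm² overlap (of its 306.15 mm²) is removed, clipping the outline — area = 461.55 mm². At z = 21.25: the cube (footprint 25×25) is included at this height (area 625.00 mm²); the cylinder at (2, 6): section is a regular 16-gon, circumradius r=10 (area = (16/2)·10.000²·sin(360°/16) = 306.15 mm²); After the difference (first − rest): starting from the 25×25 cube (625.00 mm²), the r=10 cylinder at (2, 6) partially overlaps it — only the 163.45 mm² overlap (of its 306.15 mm²) is removed, clipping the outline — area = 461.55 mm². Checking containment: the cross-section at z = 21.25 is a subset of the cross-section at z = 20.75.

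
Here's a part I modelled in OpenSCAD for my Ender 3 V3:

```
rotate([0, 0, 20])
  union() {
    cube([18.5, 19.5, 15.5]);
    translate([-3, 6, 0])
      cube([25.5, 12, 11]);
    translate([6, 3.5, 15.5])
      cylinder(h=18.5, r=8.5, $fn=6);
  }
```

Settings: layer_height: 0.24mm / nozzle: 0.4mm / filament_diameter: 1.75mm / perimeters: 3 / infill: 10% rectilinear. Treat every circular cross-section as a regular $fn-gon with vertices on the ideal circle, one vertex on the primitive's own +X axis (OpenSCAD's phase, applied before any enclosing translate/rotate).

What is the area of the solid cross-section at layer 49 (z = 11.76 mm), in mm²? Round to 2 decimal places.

At z = 11.76 mm: the cube is present — its section is the full 18.5×19.5 rectangle (area 360.75 mm²); the cube at (-3, 6) is not intersected at this z (z outside [0, 11]); the cylinder at (6, 3.5) is not intersected at this z (z outside [15.5, 34]); Combining (union): only the 18.5×19.5 cube is present, so the union is just that shape — area = 360.75 mm²; (rotated 20° about Z; rotation is an isometry so areas/perimeters/island counts are preserved). Overall, the cross-section is a single solid region. Net area = 360.75 mm².

360.75 mm²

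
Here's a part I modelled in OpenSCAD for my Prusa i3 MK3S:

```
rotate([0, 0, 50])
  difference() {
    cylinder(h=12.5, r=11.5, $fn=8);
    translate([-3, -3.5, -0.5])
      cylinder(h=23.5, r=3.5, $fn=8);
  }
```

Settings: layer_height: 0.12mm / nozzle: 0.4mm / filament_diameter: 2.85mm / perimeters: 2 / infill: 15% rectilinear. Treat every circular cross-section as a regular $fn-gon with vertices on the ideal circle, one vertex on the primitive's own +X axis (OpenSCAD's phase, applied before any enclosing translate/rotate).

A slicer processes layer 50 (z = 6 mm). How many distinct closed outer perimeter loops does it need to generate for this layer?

At z = 6 mm: the r=11.5 cylinder contributes a regular 8-gon of circumradius 11.5; the r=3.5 cylinder at (-3, -3.5) contributes a regular 8-gon of circumradius 3.5; Subtracting the remaining from the first: starting from the r=11.5 cylinder, the r=3.5 cylinder at (-3, -3.5) lies wholly inside it (removes its full 34.65 mm² and its 21.43 mm outline becomes a hole wall) — 1 connected region with 1 hole; (whole slice rotated 50° about Z — lengths, areas and connectivity unchanged). The result has 1 disconnected region.

1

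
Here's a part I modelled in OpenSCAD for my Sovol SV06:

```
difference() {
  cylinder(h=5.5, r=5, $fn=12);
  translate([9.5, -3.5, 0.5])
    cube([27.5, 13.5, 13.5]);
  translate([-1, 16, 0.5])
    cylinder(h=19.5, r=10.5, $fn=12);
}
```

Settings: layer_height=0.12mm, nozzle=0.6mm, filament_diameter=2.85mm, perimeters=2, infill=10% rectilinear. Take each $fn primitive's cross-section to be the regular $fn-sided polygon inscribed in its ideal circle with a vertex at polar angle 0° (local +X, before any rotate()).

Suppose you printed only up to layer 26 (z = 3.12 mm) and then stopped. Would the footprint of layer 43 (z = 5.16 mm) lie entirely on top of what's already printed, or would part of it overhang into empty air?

entirely on top

Compare the two slices. At z = 3.12: the r=5 cylinder contributes a regular 12-gon of circumradius 5 (area = (12/2)·5.000²·sin(360°/12) = 75.00 mm²); the cube at (9.5, -3.5) is present — its section is the full 27.5×13.5 rectangle (area 371.25 mm²); the r=10.5 cylinder at (-1, 16) gives a regular 12-gon of circumradius 10.5 (constant along its height) (area = (12/2)·10.500²·sin(360°/12) = 330.75 mm²); Subtracting the remaining from the first: starting from the r=5 cylinder (75.00 mm²), the 27.5×13.5 cube at (9.5, -3.5) misses the remaining region (no effect); the r=10.5 cylinder at (-1, 16) misses the remaining region (no effect) — area = 75.00 mm². At z = 5.16: the r=5 cylinder gives a regular 12-gon of circumradius 5 (constant along its height) (area = (12/2)·5.000²·sin(360°/12) = 75.00 mm²); the 27.5×13.5 cube at (9.5, -3.5) contributes its full rectangle (area 371.25 mm²); the r=10.5 cylinder at (-1, 16) contributes a regular 12-gon of circumradius 10.5 (area = (12/2)·10.500²·sin(360°/12) = 330.75 mm²); After the difference (first − rest): starting from the r=5 cylinder (75.00 mm²), the 27.5×13.5 cube at (9.5, -3.5) misses the remaining region (no effect); the r=10.5 cylinder at (-1, 16) misses the remaining region (no effect) — area = 75.00 mm². Checking containment: the cross-section at z = 5.16 is a subset of the cross-section at z = 3.12.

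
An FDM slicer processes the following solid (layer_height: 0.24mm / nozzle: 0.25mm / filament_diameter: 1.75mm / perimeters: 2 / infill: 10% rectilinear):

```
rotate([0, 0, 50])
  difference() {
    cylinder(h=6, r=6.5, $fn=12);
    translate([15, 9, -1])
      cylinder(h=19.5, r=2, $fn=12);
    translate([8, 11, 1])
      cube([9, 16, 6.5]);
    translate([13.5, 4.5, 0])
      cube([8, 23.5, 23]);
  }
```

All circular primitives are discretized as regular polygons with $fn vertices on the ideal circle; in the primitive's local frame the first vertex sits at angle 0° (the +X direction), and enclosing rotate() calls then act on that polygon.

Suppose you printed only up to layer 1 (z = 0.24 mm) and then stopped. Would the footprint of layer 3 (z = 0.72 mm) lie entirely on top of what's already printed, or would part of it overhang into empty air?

Compare the two slices. At z = 0.24: the cylinder: section is a regular 12-gon, circumradius r=6.5 (area = (12/2)·6.500²·sin(360°/12) = 126.75 mm²); the cylinder at (15, 9): section is a regular 12-gon, circumradius r=2 (area = (12/2)·2.000²·sin(360°/12) = 12.00 mm²); the cube at (8, 11) is not intersected at this z (z outside [1, 7.5]); the cube at (13.5, 4.5) (footprint 8×23.5) is included at this height (area 188.00 mm²); Taking the first minus the rest: starting from the r=6.5 cylinder (126.75 mm²), the r=2 cylinder at (15, 9) misses the remaining region (no effect); the 8×23.5 cube at (13.5, 4.5) misses the remaining region (no effect) — area = 126.75 mm²; (whole slice rotated 50° about Z — lengths, areas and connectivity unchanged). At z = 0.72: the r=6.5 cylinder contributes a regular 12-gon of circumradius 6.5 (area = (12/2)·6.500²·sin(360°/12) = 126.75 mm²); the r=2 cylinder at (15, 9) gives a regular 12-gon of circumradius 2 (constant along its height) (area = (12/2)·2.000²·sin(360°/12) = 12.00 mm²); the cube at (8, 11) is absent (z outside [1, 7.5]); the 8×23.5 cube at (13.5, 4.5) contributes its full rectangle (area 188.00 mm²); Subtracting the remaining from the first: starting from the r=6.5 cylinder (126.75 mm²), the r=2 cylinder at (15, 9) misses the remaining region (no effect); the 8×23.5 cube at (13.5, 4.5) misses the remaining region (no effect) — area = 126.75 mm²; (whole slice rotated 50° about Z — lengths, areas and connectivity unchanged). Checking containment: the cross-section at z = 0.72 is a subset of the cross-section at z = 0.24.

entirely on top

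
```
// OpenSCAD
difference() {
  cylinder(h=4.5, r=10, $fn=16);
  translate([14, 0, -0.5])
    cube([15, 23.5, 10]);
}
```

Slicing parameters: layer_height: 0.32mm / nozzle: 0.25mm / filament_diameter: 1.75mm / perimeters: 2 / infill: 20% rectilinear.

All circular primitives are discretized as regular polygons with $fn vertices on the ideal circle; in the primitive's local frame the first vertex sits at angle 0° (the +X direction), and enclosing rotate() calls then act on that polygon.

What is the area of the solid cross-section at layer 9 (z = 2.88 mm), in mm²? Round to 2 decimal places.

At z = 2.88 mm: the cylinder: section is a regular 16-gon, circumradius r=10 (area = (16/2)·10.000²·sin(360°/16) = 306.15 mm²); the cube at (14, 0) is present — its section is the full 15×23.5 rectangle (area 352.50 mm²); Subtracting the remaining from the first: starting from the r=10 cylinder (306.15 mm²), the 15×23.5 cube at (14, 0) misses the remaining region (no effect) — area = 306.15 mm². Overall, the cross-section is a single solid region. Net area = 306.15 mm².

306.15 mm²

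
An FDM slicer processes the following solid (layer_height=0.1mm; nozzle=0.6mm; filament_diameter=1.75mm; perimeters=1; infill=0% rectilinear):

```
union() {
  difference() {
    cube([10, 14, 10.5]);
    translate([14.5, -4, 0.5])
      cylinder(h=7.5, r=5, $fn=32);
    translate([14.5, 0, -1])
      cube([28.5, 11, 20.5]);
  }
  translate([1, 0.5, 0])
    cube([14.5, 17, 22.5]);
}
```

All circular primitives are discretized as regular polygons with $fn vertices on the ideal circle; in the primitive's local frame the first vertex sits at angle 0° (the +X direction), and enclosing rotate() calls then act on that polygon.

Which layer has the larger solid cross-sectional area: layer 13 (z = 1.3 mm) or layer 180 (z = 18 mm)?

layer 13 (z = 1.3 mm)

Layer 13 (z = 1.3): the cube is present — its section is the full 10×14 rectangle (area 140.00 mm²); the cylinder at (14.5, -4): section is a regular 32-gon, circumradius r=5 (area = (32/2)·5.000²·sin(360°/32) = 78.04 mm²); the cube at (14.5, 0) (footprint 28.5×11) is included at this height (area 313.50 mm²); Subtracting the remaining from the first: starting from the 10×14 cube (140.00 mm²), the r=5 cylinder at (14.5, -4) misses the remaining region (no effect); the 28.5×11 cube at (14.5, 0) misses the remaining region (no effect) — area = 140.00 mm²; the cube at (1, 0.5) (footprint 14.5×17) is included at this height (area 246.50 mm²); Combining (union): the regions partially overlap — summed areas 386.50 mm² minus the doubly-counted overlap 121.50 mm² gives 265.00 mm² — area = 265.00 mm². So its area = 265.00 mm². Layer 180 (z = 18): the cube is not intersected at this z (z outside [0, 10.5]); the cylinder at (14.5, -4) does not reach this height (z outside [0.5, 8]); the 28.5×11 cube at (14.5, 0) contributes its full rectangle (area 313.50 mm²); Taking the first minus the rest: the first operand is absent here, so nothing remains; the 14.5×17 cube at (1, 0.5) contributes its full rectangle (area 246.50 mm²); Taking the union: only the 14.5×17 cube at (1, 0.5) is present, so the union is just that shape — area = 246.50 mm². So its area = 246.50 mm². Layer 13 is larger (265.00 vs 246.50 mm²).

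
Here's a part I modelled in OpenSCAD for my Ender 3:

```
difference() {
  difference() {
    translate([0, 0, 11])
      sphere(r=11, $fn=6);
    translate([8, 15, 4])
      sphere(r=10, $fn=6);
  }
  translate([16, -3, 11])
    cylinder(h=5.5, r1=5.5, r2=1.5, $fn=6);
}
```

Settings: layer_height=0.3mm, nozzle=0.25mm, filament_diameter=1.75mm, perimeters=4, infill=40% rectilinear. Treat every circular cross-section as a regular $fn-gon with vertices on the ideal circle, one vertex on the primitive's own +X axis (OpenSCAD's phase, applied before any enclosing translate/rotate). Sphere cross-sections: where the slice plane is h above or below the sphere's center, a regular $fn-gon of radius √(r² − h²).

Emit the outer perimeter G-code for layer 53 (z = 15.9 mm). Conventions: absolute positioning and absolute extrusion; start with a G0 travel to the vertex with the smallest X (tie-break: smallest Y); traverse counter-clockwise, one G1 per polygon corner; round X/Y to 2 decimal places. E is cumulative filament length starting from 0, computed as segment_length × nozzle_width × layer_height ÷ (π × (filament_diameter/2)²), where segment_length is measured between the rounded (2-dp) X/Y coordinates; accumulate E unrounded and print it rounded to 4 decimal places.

At z = 15.9 mm: the r=11 sphere slices to a regular 6-gon of circumradius 9.848 (√(r²−h²) with h=4.9 from center); the sphere at (8, 15) is not intersected at this z (|z−center|=11.900 > r=10); Taking the first minus the rest: none of the subtracted shapes is present at this height, so the r=11 sphere is unchanged — 1 connected region; the cone at (16, -3) contributes a regular 6-gon of circumradius 1.936 (interpolated between r1=5.5 and r2=1.5 at t=0.891); Taking the first minus the rest: starting from the result so far, the cone at (16, -3) misses the remaining region (no effect) — 1 connected region. The outline is a single polygon with 6 vertices. Extrusion per mm of travel: 0.25 × 0.3 / (π × 0.875²) = 0.031181. Accumulating E over each segment gives final E = 1.8425.

G0 X-9.85 Y0.00 Z15.90
G1 X-4.92 Y-8.53 E0.3072
G1 X4.92 Y-8.53 E0.6140
G1 X9.85 Y0.00 E0.9212
G1 X4.92 Y8.53 E1.2284
G1 X-4.92 Y8.53 E1.5353
G1 X-9.85 Y0.00 E1.8425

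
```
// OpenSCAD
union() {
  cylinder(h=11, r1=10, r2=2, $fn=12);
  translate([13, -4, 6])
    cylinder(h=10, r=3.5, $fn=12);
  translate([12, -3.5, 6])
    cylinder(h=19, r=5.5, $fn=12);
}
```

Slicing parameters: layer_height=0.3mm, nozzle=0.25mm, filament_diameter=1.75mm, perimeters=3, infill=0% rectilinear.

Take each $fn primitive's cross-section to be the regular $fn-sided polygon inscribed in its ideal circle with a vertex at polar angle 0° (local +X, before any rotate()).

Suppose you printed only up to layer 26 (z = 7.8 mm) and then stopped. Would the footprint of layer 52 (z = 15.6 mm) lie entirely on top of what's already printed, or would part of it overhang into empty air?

entirely on top

Compare the two slices. At z = 7.8: the cone contributes a regular 12-gon of circumradius 4.327 (interpolated between r1=10 and r2=2 at t=0.709) (area = (12/2)·4.327²·sin(360°/12) = 56.18 mm²); the r=3.5 cylinder at (13, -4) gives a regular 12-gon of circumradius 3.5 (constant along its height) (area = (12/2)·3.500²·sin(360°/12) = 36.75 mm²); the r=5.5 cylinder at (12, -3.5) gives a regular 12-gon of circumradius 5.5 (constant along its height) (area = (12/2)·5.500²·sin(360°/12) = 90.75 mm²); Combining (union): the regions partially overlap — summed areas 183.68 mm² minus the doubly-counted overlap 36.75 mm² gives 146.93 mm² — area = 146.93 mm². At z = 15.6: the cone is absent (z outside [0, 11]); the r=3.5 cylinder at (13, -4) gives a regular 12-gon of circumradius 3.5 (constant along its height) (area = (12/2)·3.500²·sin(360°/12) = 36.75 mm²); the r=5.5 cylinder at (12, -3.5) contributes a regular 12-gon of circumradius 5.5 (area = (12/2)·5.500²·sin(360°/12) = 90.75 mm²); Taking the union: the r=3.5 cylinder at (13, -4) lies entirely inside the r=5.5 cylinder at (12, -3.5), so the union is just the r=5.5 cylinder at (12, -3.5) — area = 90.75 mm². Checking containment: the cross-section at z = 15.6 is a subset of the cross-section at z = 7.8.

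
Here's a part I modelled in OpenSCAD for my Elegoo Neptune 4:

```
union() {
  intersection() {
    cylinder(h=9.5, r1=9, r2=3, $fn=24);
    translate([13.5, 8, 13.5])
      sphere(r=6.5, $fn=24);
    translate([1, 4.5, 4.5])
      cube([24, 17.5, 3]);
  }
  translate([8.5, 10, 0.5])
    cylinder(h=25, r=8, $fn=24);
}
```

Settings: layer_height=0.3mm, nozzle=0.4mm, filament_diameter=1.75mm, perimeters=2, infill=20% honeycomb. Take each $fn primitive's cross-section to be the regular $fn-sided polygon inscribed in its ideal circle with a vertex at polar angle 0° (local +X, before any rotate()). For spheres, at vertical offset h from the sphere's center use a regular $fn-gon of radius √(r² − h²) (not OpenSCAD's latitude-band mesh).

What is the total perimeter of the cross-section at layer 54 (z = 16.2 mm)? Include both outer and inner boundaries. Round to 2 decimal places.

At z = 16.2 mm: the cone is absent (z outside [0, 9.5]); the r=6.5 sphere at (13.5, 8) slices to a regular 24-gon of circumradius 5.913 (√(r²−h²) with h=2.7 from center) (perimeter = 2·24·5.913·sin(180°/24) = 37.04 mm); the cube at (1, 4.5) does not reach this height (z outside [4.5, 7.5]); Keeping only the common overlap: at least one operand is absent at this height, so nothing remains; the r=8 cylinder at (8.5, 10) contributes a regular 24-gon of circumradius 8 (perimeter = 2·24·8.000·sin(180°/24) = 50.12 mm); Combining (union): only the r=8 cylinder at (8.5, 10) is present, so the union is just that shape — boundary = 50.12 mm. Overall, the cross-section is a single solid region. Total boundary length (outer) = 50.12 mm.

50.12 mm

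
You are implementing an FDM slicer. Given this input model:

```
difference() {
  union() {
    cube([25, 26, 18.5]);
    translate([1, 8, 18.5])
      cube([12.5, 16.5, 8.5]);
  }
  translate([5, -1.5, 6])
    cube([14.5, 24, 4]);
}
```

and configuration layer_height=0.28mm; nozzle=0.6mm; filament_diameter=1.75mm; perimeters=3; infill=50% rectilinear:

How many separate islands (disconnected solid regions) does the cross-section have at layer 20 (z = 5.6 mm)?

At z = 5.6 mm: the cube (footprint 25×26) is included at this height; the cube at (1, 8) is not intersected at this z (z outside [18.5, 27]); Merging all regions: only the 25×26 cube is present, so the union is just that shape — 1 connected region; the cube at (5, -1.5) does not reach this height (z outside [6, 10]); Subtracting the remaining from the first: none of the subtracted shapes is present at this height, so that combined region is unchanged — 1 connected region. Overall, the cross-section is a single solid region. Island count = 1.

1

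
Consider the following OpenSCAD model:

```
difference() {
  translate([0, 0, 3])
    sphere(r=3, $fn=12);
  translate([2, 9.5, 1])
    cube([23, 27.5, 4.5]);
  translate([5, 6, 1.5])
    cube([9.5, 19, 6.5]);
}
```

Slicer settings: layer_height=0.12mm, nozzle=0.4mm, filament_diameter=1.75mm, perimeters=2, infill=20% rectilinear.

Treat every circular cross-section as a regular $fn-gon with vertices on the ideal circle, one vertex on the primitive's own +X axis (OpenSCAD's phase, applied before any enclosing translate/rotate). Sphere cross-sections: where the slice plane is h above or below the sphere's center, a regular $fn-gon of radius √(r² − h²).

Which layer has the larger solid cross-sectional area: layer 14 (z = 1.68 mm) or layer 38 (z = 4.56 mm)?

layer 14 (z = 1.68 mm)

Layer 14 (z = 1.68): the r=3 sphere slices to a regular 12-gon of circumradius 2.694 (√(r²−h²) with h=1.32 from center) (area = (12/2)·2.694²·sin(360°/12) = 21.77 mm²); the cube at (2, 9.5) (footprint 23×27.5) is included at this height (area 632.50 mm²); the cube at (5, 6) (footprint 9.5×19) is included at this height (area 180.50 mm²); Taking the first minus the rest: starting from the r=3 sphere (21.77 mm²), the 23×27.5 cube at (2, 9.5) misses the remaining region (no effect); the 9.5×19 cube at (5, 6) misses the remaining region (no effect) — area = 21.77 mm². So its area = 21.77 mm². Layer 38 (z = 4.56): the sphere: section is a regular 12-gon, circumradius = √(r²−h²) = √(3²−1.56²) = 2.562 (area = (12/2)·2.562²·sin(360°/12) = 19.70 mm²); the cube at (2, 9.5) is present — its section is the full 23×27.5 rectangle (area 632.50 mm²); the 9.5×19 cube at (5, 6) contributes its full rectangle (area 180.50 mm²); Taking the first minus the rest: starting from the r=3 sphere (19.70 mm²), the 23×27.5 cube at (2, 9.5) misses the remaining region (no effect); the 9.5×19 cube at (5, 6) misses the remaining region (no effect) — area = 19.70 mm². So its area = 19.70 mm². Layer 14 is larger (21.77 vs 19.70 mm²).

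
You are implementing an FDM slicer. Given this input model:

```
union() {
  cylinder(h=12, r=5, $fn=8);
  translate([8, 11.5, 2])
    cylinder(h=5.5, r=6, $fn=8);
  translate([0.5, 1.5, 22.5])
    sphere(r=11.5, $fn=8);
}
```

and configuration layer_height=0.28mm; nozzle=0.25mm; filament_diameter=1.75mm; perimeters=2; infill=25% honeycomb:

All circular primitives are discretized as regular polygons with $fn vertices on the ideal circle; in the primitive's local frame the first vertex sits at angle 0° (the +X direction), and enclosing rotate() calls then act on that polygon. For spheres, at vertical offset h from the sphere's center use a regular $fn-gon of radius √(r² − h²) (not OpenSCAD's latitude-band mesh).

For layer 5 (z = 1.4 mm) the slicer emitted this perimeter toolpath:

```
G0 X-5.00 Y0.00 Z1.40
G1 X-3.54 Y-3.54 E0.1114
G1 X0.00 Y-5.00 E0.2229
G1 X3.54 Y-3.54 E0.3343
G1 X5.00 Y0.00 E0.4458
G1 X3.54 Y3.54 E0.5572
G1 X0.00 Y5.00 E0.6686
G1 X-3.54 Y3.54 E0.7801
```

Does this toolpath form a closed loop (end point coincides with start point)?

Start point (G0): (-5.00, 0.00). End point (last G1): the path does not return to the start — open.

no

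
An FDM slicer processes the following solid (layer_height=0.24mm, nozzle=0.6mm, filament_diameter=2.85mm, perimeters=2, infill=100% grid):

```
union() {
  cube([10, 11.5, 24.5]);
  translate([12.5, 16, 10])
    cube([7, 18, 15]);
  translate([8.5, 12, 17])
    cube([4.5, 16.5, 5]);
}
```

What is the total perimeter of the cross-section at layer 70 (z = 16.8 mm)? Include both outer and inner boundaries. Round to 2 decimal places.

93.00 mm

At z = 16.8 mm: the cube (footprint 10×11.5) is included at this height (perimeter 43.00 mm); the 7×18 cube at (12.5, 16) contributes its full rectangle (perimeter 50.00 mm); the cube at (8.5, 12) does not reach this height (z outside [17, 22]); Taking the union: the 2 present regions are separate (no shared area or edge), so areas and boundary lengths simply add and each stays a separate island — boundary = 93.00 mm. Overall, the cross-section has 2 separate islands. Total boundary length (outer) = 93.00 mm.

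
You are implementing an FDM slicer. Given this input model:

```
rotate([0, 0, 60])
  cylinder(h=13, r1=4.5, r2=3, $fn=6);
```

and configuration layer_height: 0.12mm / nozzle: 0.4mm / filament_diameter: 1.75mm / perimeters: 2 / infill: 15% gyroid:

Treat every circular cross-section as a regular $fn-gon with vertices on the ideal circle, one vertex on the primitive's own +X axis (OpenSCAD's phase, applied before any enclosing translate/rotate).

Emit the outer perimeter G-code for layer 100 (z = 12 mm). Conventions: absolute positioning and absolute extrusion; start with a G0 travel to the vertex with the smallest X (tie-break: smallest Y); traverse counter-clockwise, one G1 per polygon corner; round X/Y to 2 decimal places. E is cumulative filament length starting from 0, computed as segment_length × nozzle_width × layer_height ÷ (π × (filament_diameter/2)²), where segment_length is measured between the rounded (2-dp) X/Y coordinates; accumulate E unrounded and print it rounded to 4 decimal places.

G0 X-3.12 Y0.00 Z12.00
G1 X-1.56 Y-2.70 E0.0622
G1 X1.56 Y-2.70 E0.1245
G1 X3.12 Y0.00 E0.1867
G1 X1.56 Y2.70 E0.2489
G1 X-1.56 Y2.70 E0.3112
G1 X-3.12 Y0.00 E0.3734

At z = 12 mm: the cone: at t=0.923 of its height the radius interpolates to r₁+(r₂−r₁)t = 3.115, giving a regular 6-gon of that circumradius; (rotated 60° about Z; rotation is an isometry so areas/perimeters/island counts are preserved). The outline is a single polygon with 6 vertices. Extrusion per mm of travel: 0.4 × 0.12 / (π × 0.875²) = 0.019956. Accumulating E over each segment gives final E = 0.3734.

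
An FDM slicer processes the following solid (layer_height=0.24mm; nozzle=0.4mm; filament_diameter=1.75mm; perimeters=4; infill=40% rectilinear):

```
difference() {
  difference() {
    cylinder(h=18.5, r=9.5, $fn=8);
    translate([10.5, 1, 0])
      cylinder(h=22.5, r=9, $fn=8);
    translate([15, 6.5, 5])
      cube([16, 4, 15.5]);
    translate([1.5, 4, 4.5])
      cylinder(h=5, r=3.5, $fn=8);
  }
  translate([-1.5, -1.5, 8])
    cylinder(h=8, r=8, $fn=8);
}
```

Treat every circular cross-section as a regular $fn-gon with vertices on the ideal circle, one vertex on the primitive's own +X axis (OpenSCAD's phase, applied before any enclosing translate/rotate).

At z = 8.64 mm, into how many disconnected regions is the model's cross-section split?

2

At z = 8.64 mm: the r=9.5 cylinder gives a regular 8-gon of circumradius 9.5 (constant along its height); the r=9 cylinder at (10.5, 1) contributes a regular 8-gon of circumradius 9; the 16×4 cube at (15, 6.5) contributes its full rectangle; the r=3.5 cylinder at (1.5, 4) gives a regular 8-gon of circumradius 3.5 (constant along its height); After the difference (first − rest): starting from the r=9.5 cylinder, the r=9 cylinder at (10.5, 1) partially overlaps it — only the 69.29 mm² overlap (of its 229.10 mm²) is removed, clipping the outline; the 16×4 cube at (15, 6.5) misses the remaining region (no effect); the r=3.5 cylinder at (1.5, 4) partially overlaps it — only the 24.84 mm² overlap (of its 34.65 mm²) is removed, clipping the outline — 1 connected region; the cylinder at (-1.5, -1.5): section is a regular 8-gon, circumradius r=8; Taking the first minus the rest: starting from the result so far, the r=8 cylinder at (-1.5, -1.5) partially overlaps it — only the 128.39 mm² overlap (of its 181.02 mm²) is removed, clipping the outline — 2 connected regions. The result has 2 disconnected regions.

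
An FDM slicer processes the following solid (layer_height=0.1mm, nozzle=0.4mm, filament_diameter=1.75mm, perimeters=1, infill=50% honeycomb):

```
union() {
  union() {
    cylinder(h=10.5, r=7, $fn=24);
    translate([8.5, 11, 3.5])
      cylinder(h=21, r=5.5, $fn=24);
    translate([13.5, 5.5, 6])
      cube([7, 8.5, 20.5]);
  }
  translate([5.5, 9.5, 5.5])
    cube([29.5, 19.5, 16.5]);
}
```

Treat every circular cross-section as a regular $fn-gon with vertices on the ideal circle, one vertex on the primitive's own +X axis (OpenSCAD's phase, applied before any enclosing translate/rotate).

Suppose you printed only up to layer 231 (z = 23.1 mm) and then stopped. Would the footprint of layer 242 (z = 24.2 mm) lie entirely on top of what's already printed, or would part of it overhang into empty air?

Compare the two slices. At z = 23.1: the cylinder is absent (z outside [0, 10.5]); the cylinder at (8.5, 11): section is a regular 24-gon, circumradius r=5.5 (area = (24/2)·5.500²·sin(360°/24) = 93.95 mm²); the 7×8.5 cube at (13.5, 5.5) contributes its full rectangle (area 59.50 mm²); Combining (union): the regions partially overlap — summed areas 153.45 mm² minus the doubly-counted overlap 1.39 mm² gives 152.06 mm² — area = 152.06 mm²; the cube at (5.5, 9.5) is absent (z outside [5.5, 22]); Taking the union: only that combined region is present, so the union is just that shape — area = 152.06 mm². At z = 24.2: the cylinder does not reach this height (z outside [0, 10.5]); the r=5.5 cylinder at (8.5, 11) contributes a regular 24-gon of circumradius 5.5 (area = (24/2)·5.500²·sin(360°/24) = 93.95 mm²); the 7×8.5 cube at (13.5, 5.5) contributes its full rectangle (area 59.50 mm²); Merging all regions: the regions partially overlap — summed areas 153.45 mm² minus the doubly-counted overlap 1.39 mm² gives 152.06 mm² — area = 152.06 mm²; the cube at (5.5, 9.5) does not reach this height (z outside [5.5, 22]); Combining (union): only the result so far is present, so the union is just that shape — area = 152.06 mm². Checking containment: the cross-section at z = 24.2 is a subset of the cross-section at z = 23.1.

entirely on top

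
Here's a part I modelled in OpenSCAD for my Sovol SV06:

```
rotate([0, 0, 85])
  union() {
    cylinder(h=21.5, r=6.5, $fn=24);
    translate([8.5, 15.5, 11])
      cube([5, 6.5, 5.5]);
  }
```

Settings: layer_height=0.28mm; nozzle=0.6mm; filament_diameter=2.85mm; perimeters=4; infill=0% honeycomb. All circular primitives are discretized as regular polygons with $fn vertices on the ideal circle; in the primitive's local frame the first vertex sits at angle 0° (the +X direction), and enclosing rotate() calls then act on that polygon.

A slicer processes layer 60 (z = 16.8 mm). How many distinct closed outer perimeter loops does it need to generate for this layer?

1

At z = 16.8 mm: the cylinder: section is a regular 24-gon, circumradius r=6.5; the cube at (8.5, 15.5) does not reach this height (z outside [11, 16.5]); Combining (union): only the r=6.5 cylinder is present, so the union is just that shape — 1 connected region; (rotated 85° about Z; rotation is an isometry so areas/perimeters/island counts are preserved). The result has 1 disconnected region.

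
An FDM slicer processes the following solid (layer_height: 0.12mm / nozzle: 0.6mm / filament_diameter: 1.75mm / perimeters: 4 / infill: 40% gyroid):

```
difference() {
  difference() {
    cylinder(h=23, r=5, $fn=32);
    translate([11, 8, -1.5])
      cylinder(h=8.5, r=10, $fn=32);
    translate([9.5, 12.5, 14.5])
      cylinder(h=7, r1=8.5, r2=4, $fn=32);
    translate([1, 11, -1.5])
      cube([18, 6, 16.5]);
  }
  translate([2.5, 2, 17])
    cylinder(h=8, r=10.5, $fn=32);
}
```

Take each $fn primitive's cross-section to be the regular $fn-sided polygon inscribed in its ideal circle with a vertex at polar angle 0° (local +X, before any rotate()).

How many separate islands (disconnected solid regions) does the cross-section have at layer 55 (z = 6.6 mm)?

1

At z = 6.6 mm: the r=5 cylinder contributes a regular 32-gon of circumradius 5; the r=10 cylinder at (11, 8) contributes a regular 32-gon of circumradius 10; the cone at (9.5, 12.5) is not intersected at this z (z outside [14.5, 21.5]); the cube at (1, 11) is present — its section is the full 18×6 rectangle; Subtracting the remaining from the first: starting from the r=5 cylinder, the r=10 cylinder at (11, 8) partially overlaps it — only the 5.28 mm² overlap (of its 312.14 mm²) is removed, clipping the outline; the 18×6 cube at (1, 11) misses the remaining region (no effect) — 1 connected region; the cylinder at (2.5, 2) is not intersected at this z (z outside [17, 25]); Taking the first minus the rest: none of the subtracted shapes is present at this height, so that combined region is unchanged — 1 connected region. Overall, the cross-section is a single solid region. Island count = 1.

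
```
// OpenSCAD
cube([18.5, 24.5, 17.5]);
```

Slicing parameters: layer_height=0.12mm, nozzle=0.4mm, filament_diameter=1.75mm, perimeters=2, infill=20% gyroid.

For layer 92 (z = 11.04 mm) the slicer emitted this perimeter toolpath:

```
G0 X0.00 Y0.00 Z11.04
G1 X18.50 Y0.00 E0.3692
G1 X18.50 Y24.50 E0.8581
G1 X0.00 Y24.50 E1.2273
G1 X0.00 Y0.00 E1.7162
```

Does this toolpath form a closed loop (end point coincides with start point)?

yes

Start point (G0): (0.00, 0.00). End point (last G1): the path returns to the start — closed.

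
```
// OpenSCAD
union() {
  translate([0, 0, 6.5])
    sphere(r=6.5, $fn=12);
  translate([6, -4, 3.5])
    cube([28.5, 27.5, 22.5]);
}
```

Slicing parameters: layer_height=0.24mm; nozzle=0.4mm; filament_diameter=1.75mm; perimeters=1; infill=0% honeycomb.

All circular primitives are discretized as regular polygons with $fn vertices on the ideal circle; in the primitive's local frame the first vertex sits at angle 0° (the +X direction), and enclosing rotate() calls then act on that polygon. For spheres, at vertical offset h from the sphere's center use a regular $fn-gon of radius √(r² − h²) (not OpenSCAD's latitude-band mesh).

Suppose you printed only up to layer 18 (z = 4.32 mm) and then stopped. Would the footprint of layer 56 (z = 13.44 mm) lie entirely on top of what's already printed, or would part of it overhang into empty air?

Compare the two slices. At z = 4.32: the r=6.5 sphere slices to a regular 12-gon of circumradius 6.124 (√(r²−h²) with h=2.18 from center) (area = (12/2)·6.124²·sin(360°/12) = 112.49 mm²); the 28.5×27.5 cube at (6, -4) contributes its full rectangle (area 783.75 mm²); Taking the union: the regions partially overlap — summed areas 896.24 mm² minus the doubly-counted overlap 0.06 mm² gives 896.19 mm² — area = 896.19 mm². At z = 13.44: the sphere is not intersected at this z (|z−center|=6.940 > r=6.5); the 28.5×27.5 cube at (6, -4) contributes its full rectangle (area 783.75 mm²); Merging all regions: only the 28.5×27.5 cube at (6, -4) is present, so the union is just that shape — area = 783.75 mm². Checking containment: the cross-section at z = 13.44 is a subset of the cross-section at z = 4.32.

entirely on top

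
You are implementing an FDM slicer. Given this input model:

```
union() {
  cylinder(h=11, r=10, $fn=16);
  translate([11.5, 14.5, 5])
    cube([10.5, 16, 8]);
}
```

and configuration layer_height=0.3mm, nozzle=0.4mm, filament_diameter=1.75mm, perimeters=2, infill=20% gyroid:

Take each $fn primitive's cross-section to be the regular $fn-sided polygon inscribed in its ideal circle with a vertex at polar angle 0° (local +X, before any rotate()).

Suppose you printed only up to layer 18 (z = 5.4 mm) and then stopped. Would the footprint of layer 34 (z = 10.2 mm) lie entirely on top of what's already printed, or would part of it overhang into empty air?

Compare the two slices. At z = 5.4: the r=10 cylinder gives a regular 16-gon of circumradius 10 (constant along its height) (area = (16/2)·10.000²·sin(360°/16) = 306.15 mm²); the cube at (11.5, 14.5) (footprint 10.5×16) is included at this height (area 168.00 mm²); Merging all regions: the 2 present regions are separate (no shared area or edge), so areas and boundary lengths simply add and each stays a separate island — area = 474.15 mm². At z = 10.2: the r=10 cylinder contributes a regular 16-gon of circumradius 10 (area = (16/2)·10.000²·sin(360°/16) = 306.15 mm²); the cube at (11.5, 14.5) is present — its section is the full 10.5×16 rectangle (area 168.00 mm²); Merging all regions: the 2 present regions are separate (no shared area or edge), so areas and boundary lengths simply add and each stays a separate island — area = 474.15 mm². Checking containment: the cross-section at z = 10.2 is a subset of the cross-section at z = 5.4.

entirely on top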